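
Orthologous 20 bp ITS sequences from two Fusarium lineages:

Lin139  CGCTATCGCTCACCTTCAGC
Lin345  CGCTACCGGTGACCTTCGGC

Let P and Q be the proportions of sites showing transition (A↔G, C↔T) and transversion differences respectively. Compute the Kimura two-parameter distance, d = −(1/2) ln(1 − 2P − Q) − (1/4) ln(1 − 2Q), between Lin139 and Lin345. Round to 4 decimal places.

0.2341

Differing sites — 6:T/C (Ti); 9:C/G (Tv); 11:C/G (Tv); 18:A/G (Ti).
Of the 4 differences, 2 transitions and 2 transversions over 20 sites: P = 2/20 = 0.100000, Q = 2/20 = 0.100000.
d = −0.5·ln(0.700000) − 0.25·ln(0.800000) = −0.5·(-0.356675) − 0.25·(-0.223144) = 0.2341.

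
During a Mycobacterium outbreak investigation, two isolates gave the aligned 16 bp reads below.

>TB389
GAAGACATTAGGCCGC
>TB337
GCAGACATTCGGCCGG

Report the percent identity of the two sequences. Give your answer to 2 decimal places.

Mismatches occur at site 2 (A/C), site 10 (A/C), site 16 (C/G).
13 of the 16 sites match, so the percent identity is 13/16 × 100 = 81.25%.

81.25%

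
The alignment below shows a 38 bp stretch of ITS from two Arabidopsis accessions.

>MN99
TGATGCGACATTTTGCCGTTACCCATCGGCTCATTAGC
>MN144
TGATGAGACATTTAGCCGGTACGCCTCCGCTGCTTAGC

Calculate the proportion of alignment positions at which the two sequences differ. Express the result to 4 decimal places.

Differing sites — 6:C/A; 14:T/A; 19:T/G; 23:C/G; 25:A/C; 28:G/C; 32:C/G; 33:A/C.
There are 8 differences over 38 sites, so p = 8/38 = 0.2105.

0.2105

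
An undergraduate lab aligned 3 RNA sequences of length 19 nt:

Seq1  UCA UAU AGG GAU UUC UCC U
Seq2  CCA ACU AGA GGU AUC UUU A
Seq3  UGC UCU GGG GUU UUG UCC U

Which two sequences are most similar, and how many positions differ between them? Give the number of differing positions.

6

Pairwise Hamming distances:
  Seq1 vs Seq2: 9
  Seq1 vs Seq3: 6
  Seq2 vs Seq3: 12
The smallest is 6, between Seq1 and Seq3.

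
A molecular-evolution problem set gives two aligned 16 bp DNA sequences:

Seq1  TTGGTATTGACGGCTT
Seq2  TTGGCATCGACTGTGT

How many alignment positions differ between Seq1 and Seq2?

5

Mismatches occur at site 5 (T→C), site 8 (T→C), site 12 (G→T), site 14 (C→T), site 15 (T→G).
That gives 5 mismatches out of 16 aligned sites, so the Hamming distance is 5.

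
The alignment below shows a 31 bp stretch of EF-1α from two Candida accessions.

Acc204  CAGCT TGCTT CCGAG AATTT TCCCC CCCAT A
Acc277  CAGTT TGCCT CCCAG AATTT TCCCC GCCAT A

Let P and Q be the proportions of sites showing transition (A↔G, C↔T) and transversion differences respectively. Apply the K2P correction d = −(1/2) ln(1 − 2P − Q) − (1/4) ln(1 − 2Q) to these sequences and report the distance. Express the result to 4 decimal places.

0.1421

Differing sites — 4:C/T (Ti); 9:T/C (Ti); 13:G/C (Tv); 26:C/G (Tv).
Of the 4 differences, 2 transitions and 2 transversions over 31 sites: P = 2/31 = 0.064516, Q = 2/31 = 0.064516.
d = −0.5·ln(0.806452) − 0.25·ln(0.870968) = −0.5·(-0.215111) − 0.25·(-0.138150) = 0.1421.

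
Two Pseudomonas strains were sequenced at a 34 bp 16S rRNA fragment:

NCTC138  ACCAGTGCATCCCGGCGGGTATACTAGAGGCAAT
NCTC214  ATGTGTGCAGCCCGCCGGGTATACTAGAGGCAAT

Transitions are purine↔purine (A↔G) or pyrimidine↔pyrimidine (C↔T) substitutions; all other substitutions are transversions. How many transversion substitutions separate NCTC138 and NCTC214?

4

Mismatches occur at site 2 (C/T, transition), site 3 (C/G, transversion), site 4 (A/T, transversion), site 10 (T/G, transversion), site 15 (G/C, transversion).
Of the 5 differences, 1 transition and 4 transversions, so the answer is 4.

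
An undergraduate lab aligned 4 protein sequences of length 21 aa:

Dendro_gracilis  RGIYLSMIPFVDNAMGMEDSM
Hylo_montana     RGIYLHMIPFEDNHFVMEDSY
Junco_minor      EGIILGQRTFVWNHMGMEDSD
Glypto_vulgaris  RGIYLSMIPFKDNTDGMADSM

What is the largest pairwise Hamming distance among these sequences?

12

Pairwise Hamming distances:
  Dendro_gracilis vs Hylo_montana: 6
  Dendro_gracilis vs Junco_minor: 9
  Dendro_gracilis vs Glypto_vulgaris: 4
  Hylo_montana vs Junco_minor: 11
  Hylo_montana vs Glypto_vulgaris: 7
  Junco_minor vs Glypto_vulgaris: 12
The largest is 12, between Junco_minor and Glypto_vulgaris.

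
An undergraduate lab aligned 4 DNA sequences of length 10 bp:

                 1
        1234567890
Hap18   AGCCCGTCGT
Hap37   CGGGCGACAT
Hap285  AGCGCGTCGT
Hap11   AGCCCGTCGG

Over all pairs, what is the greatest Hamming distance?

6

Pairwise Hamming distances:
  Hap18 vs Hap37: 5
  Hap18 vs Hap285: 1
  Hap18 vs Hap11: 1
  Hap37 vs Hap285: 4
  Hap37 vs Hap11: 6
  Hap285 vs Hap11: 2
The largest is 6, between Hap37 and Hap11.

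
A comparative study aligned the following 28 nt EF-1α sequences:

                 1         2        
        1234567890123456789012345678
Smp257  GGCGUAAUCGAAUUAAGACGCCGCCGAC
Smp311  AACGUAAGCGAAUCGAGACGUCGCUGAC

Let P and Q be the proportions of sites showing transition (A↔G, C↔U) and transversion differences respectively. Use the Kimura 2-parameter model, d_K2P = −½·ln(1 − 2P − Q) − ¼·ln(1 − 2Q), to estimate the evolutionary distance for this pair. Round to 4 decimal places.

Mismatches occur at site 1 (G↔A, transition), site 2 (G↔A, transition), site 8 (U↔G, transversion), site 14 (U↔C, transition), site 15 (A↔G, transition), site 21 (C↔U, transition), site 25 (C↔U, transition).
Of the 7 differences, 6 transitions and 1 transversion over 28 sites: P = 6/28 = 0.214286, Q = 1/28 = 0.035714.
d = −0.5·ln(0.535714) − 0.25·ln(0.928572) = −0.5·(-0.624155) − 0.25·(-0.074107) = 0.3306.

0.3306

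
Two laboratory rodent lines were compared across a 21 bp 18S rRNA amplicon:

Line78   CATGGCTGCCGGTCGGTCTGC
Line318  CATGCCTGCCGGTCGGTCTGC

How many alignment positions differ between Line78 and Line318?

A single mismatch occurs at site 5 (G/C).
That gives 1 mismatch out of 21 aligned sites, so the Hamming distance is 1.

1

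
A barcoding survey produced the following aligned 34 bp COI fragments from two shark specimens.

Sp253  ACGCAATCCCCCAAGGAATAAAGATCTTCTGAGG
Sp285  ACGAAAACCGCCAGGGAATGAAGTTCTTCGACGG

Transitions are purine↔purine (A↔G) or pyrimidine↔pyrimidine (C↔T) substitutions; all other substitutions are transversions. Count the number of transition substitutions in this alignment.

3

The sequences differ at positions 4 (C/A, transversion), 7 (T/A, transversion), 10 (C/G, transversion), 14 (A/G, transition), 20 (A/G, transition), 24 (A/T, transversion), 30 (T/G, transversion), 31 (G/A, transition), 32 (A/C, transversion).
Of the 9 differences, 3 transitions and 6 transversions, so the answer is 3.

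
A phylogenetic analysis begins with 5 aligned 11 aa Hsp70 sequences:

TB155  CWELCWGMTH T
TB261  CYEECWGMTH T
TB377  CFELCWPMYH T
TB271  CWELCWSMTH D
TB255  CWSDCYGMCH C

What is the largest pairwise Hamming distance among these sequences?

7

Pairwise Hamming distances:
  TB155 vs TB261: 2
  TB155 vs TB377: 3
  TB155 vs TB271: 2
  TB155 vs TB255: 5
  TB261 vs TB377: 4
  TB261 vs TB271: 4
  TB261 vs TB255: 6
  TB377 vs TB271: 4
  TB377 vs TB255: 7
  TB271 vs TB255: 6
The largest is 7, between TB377 and TB255.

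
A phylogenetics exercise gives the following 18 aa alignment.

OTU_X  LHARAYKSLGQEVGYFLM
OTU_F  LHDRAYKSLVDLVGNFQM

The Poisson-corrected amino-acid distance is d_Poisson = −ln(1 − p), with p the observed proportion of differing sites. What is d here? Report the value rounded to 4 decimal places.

0.4055

The sequences differ at positions 3 (A/D), 10 (G/V), 11 (Q/D), 12 (E/L), 15 (Y/N), 17 (L/Q).
p = 6/18 = 0.333333.
d = −ln(1 − 0.333333) = −ln(0.666667) = 0.4055.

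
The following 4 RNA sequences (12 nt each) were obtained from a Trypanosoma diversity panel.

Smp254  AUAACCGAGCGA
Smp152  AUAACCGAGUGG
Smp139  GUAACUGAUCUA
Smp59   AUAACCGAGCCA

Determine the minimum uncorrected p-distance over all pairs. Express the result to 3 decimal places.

0.083

Pairwise Hamming distances:
  Smp254 vs Smp152: 2
  Smp254 vs Smp139: 4
  Smp254 vs Smp59: 1
  Smp152 vs Smp139: 6
  Smp152 vs Smp59: 3
  Smp139 vs Smp59: 4
The smallest is 1 mismatch, between Smp254 and Smp59; p = 1/12 = 0.083.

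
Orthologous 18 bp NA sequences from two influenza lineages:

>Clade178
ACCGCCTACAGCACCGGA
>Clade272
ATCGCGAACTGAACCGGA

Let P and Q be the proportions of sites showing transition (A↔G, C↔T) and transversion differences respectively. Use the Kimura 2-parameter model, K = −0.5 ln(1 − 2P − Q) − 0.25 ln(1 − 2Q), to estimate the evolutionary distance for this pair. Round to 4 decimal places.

Mismatches occur at site 2 (C↔T, transition), site 6 (C↔G, transversion), site 7 (T↔A, transversion), site 10 (A↔T, transversion), site 12 (C↔A, transversion).
Of the 5 differences, 1 transition and 4 transversions over 18 sites: P = 1/18 = 0.055556, Q = 4/18 = 0.222222.
d = −0.5·ln(0.666666) − 0.25·ln(0.555556) = −0.5·(-0.405466) − 0.25·(-0.587786) = 0.3497.

0.3497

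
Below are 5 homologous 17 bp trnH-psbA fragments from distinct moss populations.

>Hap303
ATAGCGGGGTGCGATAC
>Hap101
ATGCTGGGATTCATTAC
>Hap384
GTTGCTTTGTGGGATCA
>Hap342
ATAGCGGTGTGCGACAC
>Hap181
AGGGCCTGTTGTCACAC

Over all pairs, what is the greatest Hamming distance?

14

Pairwise Hamming distances:
  Hap303 vs Hap101: 7
  Hap303 vs Hap384: 8
  Hap303 vs Hap342: 2
  Hap303 vs Hap181: 8
  Hap101 vs Hap384: 14
  Hap101 vs Hap342: 9
  Hap101 vs Hap181: 11
  Hap384 vs Hap342: 8
  Hap384 vs Hap181: 11
  Hap342 vs Hap181: 8
The largest is 14, between Hap101 and Hap384.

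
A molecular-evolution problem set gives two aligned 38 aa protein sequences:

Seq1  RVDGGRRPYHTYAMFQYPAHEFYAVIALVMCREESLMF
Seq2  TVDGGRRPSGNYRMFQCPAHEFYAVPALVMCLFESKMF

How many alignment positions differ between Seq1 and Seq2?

10

Mismatches occur at site 1 (R↔T), site 9 (Y↔S), site 10 (H↔G), site 11 (T↔N), site 13 (A↔R), site 17 (Y↔C), site 26 (I↔P), site 32 (R↔L), site 33 (E↔F), site 36 (L↔K).
That gives 10 mismatches out of 38 aligned sites, so the Hamming distance is 10.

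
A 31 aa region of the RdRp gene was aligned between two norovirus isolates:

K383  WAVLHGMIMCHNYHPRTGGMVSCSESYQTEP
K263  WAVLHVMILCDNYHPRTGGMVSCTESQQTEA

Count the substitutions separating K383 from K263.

Differing sites — 6:G/V; 9:M/L; 11:H/D; 24:S/T; 27:Y/Q; 31:P/A.
That gives 6 mismatches out of 31 aligned sites, so the Hamming distance is 6.

6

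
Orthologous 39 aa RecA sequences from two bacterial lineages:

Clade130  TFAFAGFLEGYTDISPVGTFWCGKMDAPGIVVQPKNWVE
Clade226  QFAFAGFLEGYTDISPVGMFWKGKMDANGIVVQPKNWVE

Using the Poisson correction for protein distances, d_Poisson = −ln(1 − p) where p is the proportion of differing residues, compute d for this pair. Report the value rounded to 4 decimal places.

The sequences differ at positions 1 (T/Q), 19 (T/M), 22 (C/K), 28 (P/N).
p = 4/39 = 0.102564.
d = −ln(1 − 0.102564) = −ln(0.897436) = 0.1082.

0.1082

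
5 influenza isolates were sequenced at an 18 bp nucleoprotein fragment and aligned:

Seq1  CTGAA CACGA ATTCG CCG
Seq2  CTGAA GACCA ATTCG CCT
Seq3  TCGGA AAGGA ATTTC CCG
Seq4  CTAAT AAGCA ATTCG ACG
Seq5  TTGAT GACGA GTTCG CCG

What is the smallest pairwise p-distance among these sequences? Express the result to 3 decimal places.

Pairwise Hamming distances:
  Seq1 vs Seq2: 3
  Seq1 vs Seq3: 7
  Seq1 vs Seq4: 6
  Seq1 vs Seq5: 4
  Seq2 vs Seq3: 9
  Seq2 vs Seq4: 6
  Seq2 vs Seq5: 5
  Seq3 vs Seq4: 9
  Seq3 vs Seq5: 8
  Seq4 vs Seq5: 7
The smallest is 3 mismatches, between Seq1 and Seq2; p = 3/18 = 0.167.

0.167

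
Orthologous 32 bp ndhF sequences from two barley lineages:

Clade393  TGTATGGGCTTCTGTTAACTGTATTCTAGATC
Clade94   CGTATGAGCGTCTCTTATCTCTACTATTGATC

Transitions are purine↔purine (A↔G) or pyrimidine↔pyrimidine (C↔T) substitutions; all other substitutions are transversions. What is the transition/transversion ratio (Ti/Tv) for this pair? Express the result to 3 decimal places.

The sequences differ at positions 1 (T/C, transition), 7 (G/A, transition), 10 (T/G, transversion), 14 (G/C, transversion), 18 (A/T, transversion), 21 (G/C, transversion), 24 (T/C, transition), 26 (C/A, transversion), 28 (A/T, transversion).
Of the 9 differences, 3 transitions and 6 transversions, so Ti/Tv = 3/6 = 0.500.

0.500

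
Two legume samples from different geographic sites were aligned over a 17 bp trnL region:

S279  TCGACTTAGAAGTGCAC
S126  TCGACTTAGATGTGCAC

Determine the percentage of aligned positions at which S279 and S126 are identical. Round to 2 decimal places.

The sequences differ at position 11 (A/T).
16 of the 17 sites match, so the percent identity is 16/17 × 100 = 94.12%.

94.12%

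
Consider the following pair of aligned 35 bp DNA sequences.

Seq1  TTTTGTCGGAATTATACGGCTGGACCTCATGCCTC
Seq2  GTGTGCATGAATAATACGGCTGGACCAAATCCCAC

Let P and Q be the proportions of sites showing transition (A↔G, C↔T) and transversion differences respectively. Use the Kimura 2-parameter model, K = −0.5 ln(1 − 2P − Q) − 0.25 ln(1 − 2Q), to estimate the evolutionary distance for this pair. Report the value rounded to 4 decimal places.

0.3692

Mismatches occur at site 1 (T↔G, transversion), site 3 (T↔G, transversion), site 6 (T↔C, transition), site 7 (C↔A, transversion), site 8 (G↔T, transversion), site 13 (T↔A, transversion), site 27 (T↔A, transversion), site 28 (C↔A, transversion), site 31 (G↔C, transversion), site 34 (T↔A, transversion).
Of the 10 differences, 1 transition and 9 transversions over 35 sites: P = 1/35 = 0.028571, Q = 9/35 = 0.257143.
d = −0.5·ln(0.685715) − 0.25·ln(0.485714) = −0.5·(-0.377293) − 0.25·(-0.722135) = 0.3692.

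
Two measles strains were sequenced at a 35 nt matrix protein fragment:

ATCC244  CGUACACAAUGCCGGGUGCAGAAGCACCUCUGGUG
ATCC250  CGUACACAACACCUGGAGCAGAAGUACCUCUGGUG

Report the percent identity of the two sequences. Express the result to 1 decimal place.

85.7%

Differing sites — 10:U/C; 11:G/A; 14:G/U; 17:U/A; 25:C/U.
30 of the 35 sites match, so the percent identity is 30/35 × 100 = 85.7%.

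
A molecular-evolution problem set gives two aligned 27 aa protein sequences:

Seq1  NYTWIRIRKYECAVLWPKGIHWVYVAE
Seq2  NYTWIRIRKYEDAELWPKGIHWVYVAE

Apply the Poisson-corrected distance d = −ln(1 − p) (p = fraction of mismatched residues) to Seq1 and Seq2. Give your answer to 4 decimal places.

Differing sites — 12:C/D; 14:V/E.
p = 2/27 = 0.074074.
d = −ln(1 − 0.074074) = −ln(0.925926) = 0.0770.

0.0770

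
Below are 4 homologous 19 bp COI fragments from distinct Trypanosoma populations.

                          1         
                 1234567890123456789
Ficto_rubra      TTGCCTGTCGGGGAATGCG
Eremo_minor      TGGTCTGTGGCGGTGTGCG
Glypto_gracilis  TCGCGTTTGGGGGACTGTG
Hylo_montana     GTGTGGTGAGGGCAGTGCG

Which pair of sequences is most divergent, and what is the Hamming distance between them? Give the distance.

Pairwise Hamming distances:
  Ficto_rubra vs Eremo_minor: 6
  Ficto_rubra vs Glypto_gracilis: 6
  Ficto_rubra vs Hylo_montana: 9
  Eremo_minor vs Glypto_gracilis: 8
  Eremo_minor vs Hylo_montana: 10
  Glypto_gracilis vs Hylo_montana: 9
The largest is 10, between Eremo_minor and Hylo_montana.

10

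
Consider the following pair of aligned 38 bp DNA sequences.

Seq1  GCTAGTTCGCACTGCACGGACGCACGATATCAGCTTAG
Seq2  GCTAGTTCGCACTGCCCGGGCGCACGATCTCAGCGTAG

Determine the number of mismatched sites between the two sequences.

The sequences differ at positions 16 (A/C), 20 (A/G), 29 (A/C), 35 (T/G).
That gives 4 mismatches out of 38 aligned sites, so the Hamming distance is 4.

4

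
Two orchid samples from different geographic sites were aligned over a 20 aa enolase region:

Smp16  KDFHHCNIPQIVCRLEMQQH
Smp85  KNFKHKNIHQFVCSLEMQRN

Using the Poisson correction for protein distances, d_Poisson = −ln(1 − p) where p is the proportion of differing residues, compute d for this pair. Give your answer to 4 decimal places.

Mismatches occur at site 2 (D→N), site 4 (H→K), site 6 (C→K), site 9 (P→H), site 11 (I→F), site 14 (R→S), site 19 (Q→R), site 20 (H→N).
p = 8/20 = 0.400000.
d = −ln(1 − 0.400000) = −ln(0.600000) = 0.5108.

0.5108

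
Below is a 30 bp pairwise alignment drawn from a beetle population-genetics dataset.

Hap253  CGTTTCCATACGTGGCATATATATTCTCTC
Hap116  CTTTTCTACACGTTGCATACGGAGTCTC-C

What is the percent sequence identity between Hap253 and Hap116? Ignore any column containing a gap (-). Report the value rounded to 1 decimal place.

Excluding the 1 gap column leaves 29 comparable sites.
The sequences differ at positions 2 (G/T), 7 (C/T), 9 (T/C), 14 (G/T), 20 (T/C), 21 (A/G), 22 (T/G), 24 (T/G).
21 of the 29 comparable sites match, so the percent identity is 21/29 × 100 = 72.4%.

72.4%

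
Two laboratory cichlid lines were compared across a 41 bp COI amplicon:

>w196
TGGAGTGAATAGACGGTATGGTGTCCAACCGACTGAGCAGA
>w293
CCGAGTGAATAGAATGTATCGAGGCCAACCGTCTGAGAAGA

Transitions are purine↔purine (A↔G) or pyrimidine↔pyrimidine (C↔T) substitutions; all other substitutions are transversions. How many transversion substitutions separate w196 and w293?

8

Mismatches occur at site 1 (T/C, transition), site 2 (G/C, transversion), site 14 (C/A, transversion), site 15 (G/T, transversion), site 20 (G/C, transversion), site 22 (T/A, transversion), site 24 (T/G, transversion), site 32 (A/T, transversion), site 38 (C/A, transversion).
Of the 9 differences, 1 transition and 8 transversions, so the answer is 8.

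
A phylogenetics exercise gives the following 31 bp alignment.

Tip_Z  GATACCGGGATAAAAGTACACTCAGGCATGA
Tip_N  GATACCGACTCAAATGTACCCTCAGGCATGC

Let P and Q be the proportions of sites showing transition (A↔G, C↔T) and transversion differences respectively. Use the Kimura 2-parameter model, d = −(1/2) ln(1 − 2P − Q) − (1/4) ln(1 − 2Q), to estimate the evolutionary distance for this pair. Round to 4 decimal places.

0.2688

Mismatches occur at site 8 (G↔A, transition), site 9 (G↔C, transversion), site 10 (A↔T, transversion), site 11 (T↔C, transition), site 15 (A↔T, transversion), site 20 (A↔C, transversion), site 31 (A↔C, transversion).
Of the 7 differences, 2 transitions and 5 transversions over 31 sites: P = 2/31 = 0.064516, Q = 5/31 = 0.161290.
d = −0.5·ln(0.709678) − 0.25·ln(0.677420) = −0.5·(-0.342944) − 0.25·(-0.389464) = 0.2688.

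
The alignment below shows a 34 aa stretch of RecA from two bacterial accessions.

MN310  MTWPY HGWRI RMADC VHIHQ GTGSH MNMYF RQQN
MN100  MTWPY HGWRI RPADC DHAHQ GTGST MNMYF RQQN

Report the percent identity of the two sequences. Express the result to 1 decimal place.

88.2%

Differing sites — 12:M/P; 16:V/D; 18:I/A; 25:H/T.
30 of the 34 sites match, so the percent identity is 30/34 × 100 = 88.2%.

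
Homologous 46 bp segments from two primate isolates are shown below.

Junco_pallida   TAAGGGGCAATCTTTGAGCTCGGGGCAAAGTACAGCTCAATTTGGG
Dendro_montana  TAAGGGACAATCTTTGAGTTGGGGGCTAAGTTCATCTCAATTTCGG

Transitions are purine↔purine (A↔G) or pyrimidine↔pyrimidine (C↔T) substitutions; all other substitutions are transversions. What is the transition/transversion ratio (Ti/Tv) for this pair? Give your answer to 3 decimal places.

0.400

The sequences differ at positions 7 (G/A, transition), 19 (C/T, transition), 21 (C/G, transversion), 27 (A/T, transversion), 32 (A/T, transversion), 35 (G/T, transversion), 44 (G/C, transversion).
Of the 7 differences, 2 transitions and 5 transversions, so Ti/Tv = 2/5 = 0.400.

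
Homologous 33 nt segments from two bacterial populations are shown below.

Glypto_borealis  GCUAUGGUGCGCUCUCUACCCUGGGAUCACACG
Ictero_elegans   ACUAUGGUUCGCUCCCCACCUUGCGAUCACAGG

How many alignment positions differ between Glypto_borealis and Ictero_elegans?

The sequences differ at positions 1 (G/A), 9 (G/U), 15 (U/C), 17 (U/C), 21 (C/U), 24 (G/C), 32 (C/G).
That gives 7 mismatches out of 33 aligned sites, so the Hamming distance is 7.

7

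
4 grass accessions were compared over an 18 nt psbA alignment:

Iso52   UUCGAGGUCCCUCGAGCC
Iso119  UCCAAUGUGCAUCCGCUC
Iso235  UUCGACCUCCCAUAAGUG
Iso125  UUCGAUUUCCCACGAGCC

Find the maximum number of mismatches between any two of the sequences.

Pairwise Hamming distances:
  Iso52 vs Iso119: 9
  Iso52 vs Iso235: 7
  Iso52 vs Iso125: 3
  Iso119 vs Iso235: 12
  Iso119 vs Iso125: 10
  Iso235 vs Iso125: 6
The largest is 12, between Iso119 and Iso235.

12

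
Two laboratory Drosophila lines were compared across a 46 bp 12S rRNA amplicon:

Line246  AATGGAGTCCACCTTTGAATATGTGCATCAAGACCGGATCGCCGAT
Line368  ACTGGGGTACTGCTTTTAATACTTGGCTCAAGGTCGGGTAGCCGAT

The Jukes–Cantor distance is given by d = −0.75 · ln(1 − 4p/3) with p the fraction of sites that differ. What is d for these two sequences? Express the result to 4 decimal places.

0.3904

Mismatches occur at site 2 (A↔C), site 6 (A↔G), site 9 (C↔A), site 11 (A↔T), site 12 (C↔G), site 17 (G↔T), site 22 (T↔C), site 23 (G↔T), site 26 (C↔G), site 27 (A↔C), site 33 (A↔G), site 34 (C↔T), site 38 (A↔G), site 40 (C↔A).
p = 14/46 = 0.304348.
d = −0.75 · ln(1 − (4/3)·0.304348) = −0.75 · ln(0.594203) = −0.75 · (-0.520534) = 0.3904.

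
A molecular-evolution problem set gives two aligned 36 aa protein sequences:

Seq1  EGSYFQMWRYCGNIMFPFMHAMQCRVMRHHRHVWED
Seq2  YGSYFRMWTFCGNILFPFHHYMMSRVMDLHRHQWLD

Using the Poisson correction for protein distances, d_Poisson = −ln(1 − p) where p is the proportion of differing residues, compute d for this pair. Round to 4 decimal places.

0.4480

Mismatches occur at site 1 (E/Y), site 6 (Q/R), site 9 (R/T), site 10 (Y/F), site 15 (M/L), site 19 (M/H), site 21 (A/Y), site 23 (Q/M), site 24 (C/S), site 28 (R/D), site 29 (H/L), site 33 (V/Q), site 35 (E/L).
p = 13/36 = 0.361111.
d = −ln(1 − 0.361111) = −ln(0.638889) = 0.4480.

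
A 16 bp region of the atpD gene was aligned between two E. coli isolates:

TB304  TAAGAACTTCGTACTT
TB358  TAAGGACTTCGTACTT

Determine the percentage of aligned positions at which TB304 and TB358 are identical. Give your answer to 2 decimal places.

93.75%

A single mismatch occurs at site 5 (A↔G).
15 of the 16 sites match, so the percent identity is 15/16 × 100 = 93.75%.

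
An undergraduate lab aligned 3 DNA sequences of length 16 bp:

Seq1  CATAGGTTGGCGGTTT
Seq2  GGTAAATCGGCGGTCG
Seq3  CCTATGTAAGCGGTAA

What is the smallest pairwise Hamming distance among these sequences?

6

Pairwise Hamming distances:
  Seq1 vs Seq2: 7
  Seq1 vs Seq3: 6
  Seq2 vs Seq3: 8
The smallest is 6, between Seq1 and Seq3.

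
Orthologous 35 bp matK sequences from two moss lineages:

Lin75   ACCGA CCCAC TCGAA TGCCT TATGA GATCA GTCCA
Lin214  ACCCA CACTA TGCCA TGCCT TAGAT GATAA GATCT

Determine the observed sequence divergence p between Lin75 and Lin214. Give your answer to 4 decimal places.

0.4000

Mismatches occur at site 4 (G→C), site 7 (C→A), site 9 (A→T), site 10 (C→A), site 12 (C→G), site 13 (G→C), site 14 (A→C), site 23 (T→G), site 24 (G→A), site 25 (A→T), site 29 (C→A), site 32 (T→A), site 33 (C→T), site 35 (A→T).
There are 14 differences over 35 sites, so p = 14/35 = 0.4000.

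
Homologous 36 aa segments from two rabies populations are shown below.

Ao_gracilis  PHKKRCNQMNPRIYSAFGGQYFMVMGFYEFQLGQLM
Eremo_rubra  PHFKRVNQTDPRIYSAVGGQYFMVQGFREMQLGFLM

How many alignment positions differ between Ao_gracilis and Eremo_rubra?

Differing sites — 3:K/F; 6:C/V; 9:M/T; 10:N/D; 17:F/V; 25:M/Q; 28:Y/R; 30:F/M; 34:Q/F.
That gives 9 mismatches out of 36 aligned sites, so the Hamming distance is 9.

9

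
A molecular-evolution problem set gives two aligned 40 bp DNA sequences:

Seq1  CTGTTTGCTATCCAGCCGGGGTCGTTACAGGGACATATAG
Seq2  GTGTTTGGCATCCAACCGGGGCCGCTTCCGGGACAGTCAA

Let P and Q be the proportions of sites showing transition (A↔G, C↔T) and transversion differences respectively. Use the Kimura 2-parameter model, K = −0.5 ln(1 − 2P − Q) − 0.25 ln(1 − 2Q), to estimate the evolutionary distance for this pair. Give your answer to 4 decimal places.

Differing sites — 1:C/G (Tv); 8:C/G (Tv); 9:T/C (Ti); 15:G/A (Ti); 22:T/C (Ti); 25:T/C (Ti); 27:A/T (Tv); 29:A/C (Tv); 36:T/G (Tv); 37:A/T (Tv); 38:T/C (Ti); 40:G/A (Ti).
Of the 12 differences, 6 transitions and 6 transversions over 40 sites: P = 6/40 = 0.150000, Q = 6/40 = 0.150000.
d = −0.5·ln(0.550000) − 0.25·ln(0.700000) = −0.5·(-0.597837) − 0.25·(-0.356675) = 0.3881.

0.3881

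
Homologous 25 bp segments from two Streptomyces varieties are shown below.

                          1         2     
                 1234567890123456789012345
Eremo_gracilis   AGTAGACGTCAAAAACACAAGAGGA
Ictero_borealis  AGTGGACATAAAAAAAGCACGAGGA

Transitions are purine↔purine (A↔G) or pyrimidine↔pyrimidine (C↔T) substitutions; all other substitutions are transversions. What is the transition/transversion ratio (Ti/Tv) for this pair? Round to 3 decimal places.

Differing sites — 4:A/G (Ti); 8:G/A (Ti); 10:C/A (Tv); 16:C/A (Tv); 17:A/G (Ti); 20:A/C (Tv).
Of the 6 differences, 3 transitions and 3 transversions, so Ti/Tv = 3/3 = 1.000.

1.000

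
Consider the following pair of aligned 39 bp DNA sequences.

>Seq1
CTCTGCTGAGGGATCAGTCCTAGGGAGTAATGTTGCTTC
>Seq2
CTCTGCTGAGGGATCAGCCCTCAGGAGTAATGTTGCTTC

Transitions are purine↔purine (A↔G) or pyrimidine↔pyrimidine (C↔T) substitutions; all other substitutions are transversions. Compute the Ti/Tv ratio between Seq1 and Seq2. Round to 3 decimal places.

Differing sites — 18:T/C (Ti); 22:A/C (Tv); 23:G/A (Ti).
Of the 3 differences, 2 transitions and 1 transversion, so Ti/Tv = 2/1 = 2.000.

2.000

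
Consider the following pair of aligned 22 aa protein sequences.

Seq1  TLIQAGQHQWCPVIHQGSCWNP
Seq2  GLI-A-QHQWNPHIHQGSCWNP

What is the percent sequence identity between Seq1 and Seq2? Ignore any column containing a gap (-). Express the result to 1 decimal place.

Excluding the 2 gap columns leaves 20 comparable sites.
Differing sites — 1:T/G; 11:C/N; 13:V/H.
17 of the 20 comparable sites match, so the percent identity is 17/20 × 100 = 85.0%.

85.0%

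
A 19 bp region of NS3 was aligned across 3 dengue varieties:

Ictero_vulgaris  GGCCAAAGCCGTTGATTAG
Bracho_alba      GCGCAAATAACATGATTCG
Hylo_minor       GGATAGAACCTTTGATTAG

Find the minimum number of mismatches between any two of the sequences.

Pairwise Hamming distances:
  Ictero_vulgaris vs Bracho_alba: 8
  Ictero_vulgaris vs Hylo_minor: 5
  Bracho_alba vs Hylo_minor: 10
The smallest is 5, between Ictero_vulgaris and Hylo_minor.

5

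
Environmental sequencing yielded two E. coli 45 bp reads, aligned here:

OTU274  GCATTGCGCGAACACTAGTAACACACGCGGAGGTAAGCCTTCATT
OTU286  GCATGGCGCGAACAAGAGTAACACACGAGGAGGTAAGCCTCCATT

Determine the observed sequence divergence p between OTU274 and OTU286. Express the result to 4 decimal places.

0.1111

The sequences differ at positions 5 (T/G), 15 (C/A), 16 (T/G), 28 (C/A), 41 (T/C).
There are 5 differences over 45 sites, so p = 5/45 = 0.1111.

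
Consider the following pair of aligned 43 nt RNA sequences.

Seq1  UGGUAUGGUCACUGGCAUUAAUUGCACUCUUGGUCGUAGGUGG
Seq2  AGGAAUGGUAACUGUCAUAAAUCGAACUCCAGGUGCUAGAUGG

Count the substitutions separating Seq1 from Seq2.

Mismatches occur at site 1 (U→A), site 4 (U→A), site 10 (C→A), site 15 (G→U), site 19 (U→A), site 23 (U→C), site 25 (C→A), site 30 (U→C), site 31 (U→A), site 35 (C→G), site 36 (G→C), site 40 (G→A).
That gives 12 mismatches out of 43 aligned sites, so the Hamming distance is 12.

12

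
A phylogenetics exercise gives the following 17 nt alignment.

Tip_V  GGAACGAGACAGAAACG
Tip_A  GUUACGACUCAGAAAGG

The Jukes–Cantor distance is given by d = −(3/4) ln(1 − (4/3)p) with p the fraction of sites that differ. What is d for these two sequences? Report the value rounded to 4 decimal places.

Mismatches occur at site 2 (G/U), site 3 (A/U), site 8 (G/C), site 9 (A/U), site 16 (C/G).
p = 5/17 = 0.294118.
d = −0.75 · ln(1 − (4/3)·0.294118) = −0.75 · ln(0.607843) = −0.75 · (-0.497839) = 0.3734.

0.3734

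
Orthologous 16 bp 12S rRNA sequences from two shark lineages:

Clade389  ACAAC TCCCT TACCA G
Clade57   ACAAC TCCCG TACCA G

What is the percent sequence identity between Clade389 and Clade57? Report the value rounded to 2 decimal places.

93.75%

A single mismatch occurs at site 10 (T/G).
15 of the 16 sites match, so the percent identity is 15/16 × 100 = 93.75%.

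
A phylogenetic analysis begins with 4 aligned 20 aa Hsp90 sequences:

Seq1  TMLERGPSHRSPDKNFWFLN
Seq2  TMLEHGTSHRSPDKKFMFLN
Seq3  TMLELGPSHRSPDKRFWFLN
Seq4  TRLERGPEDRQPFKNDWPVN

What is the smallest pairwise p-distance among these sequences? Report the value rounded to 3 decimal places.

0.100

Pairwise Hamming distances:
  Seq1 vs Seq2: 4
  Seq1 vs Seq3: 2
  Seq1 vs Seq4: 8
  Seq2 vs Seq3: 4
  Seq2 vs Seq4: 12
  Seq3 vs Seq4: 10
The smallest is 2 mismatches, between Seq1 and Seq3; p = 2/20 = 0.100.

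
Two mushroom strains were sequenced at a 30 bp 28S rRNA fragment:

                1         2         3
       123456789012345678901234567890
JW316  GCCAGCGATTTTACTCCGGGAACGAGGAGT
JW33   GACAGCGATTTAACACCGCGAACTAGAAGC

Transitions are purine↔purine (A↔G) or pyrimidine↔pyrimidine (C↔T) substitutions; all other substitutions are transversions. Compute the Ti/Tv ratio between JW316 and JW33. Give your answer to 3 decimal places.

Mismatches occur at site 2 (C/A, transversion), site 12 (T/A, transversion), site 15 (T/A, transversion), site 19 (G/C, transversion), site 24 (G/T, transversion), site 27 (G/A, transition), site 30 (T/C, transition).
Of the 7 differences, 2 transitions and 5 transversions, so Ti/Tv = 2/5 = 0.400.

0.400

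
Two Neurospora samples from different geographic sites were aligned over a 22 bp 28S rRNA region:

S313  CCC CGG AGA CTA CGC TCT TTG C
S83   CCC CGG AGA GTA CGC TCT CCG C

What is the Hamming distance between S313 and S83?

Mismatches occur at site 10 (C↔G), site 19 (T↔C), site 20 (T↔C).
That gives 3 mismatches out of 22 aligned sites, so the Hamming distance is 3.

3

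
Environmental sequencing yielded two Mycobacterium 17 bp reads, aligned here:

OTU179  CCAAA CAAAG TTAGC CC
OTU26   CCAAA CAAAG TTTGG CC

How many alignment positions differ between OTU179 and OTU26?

Differing sites — 13:A/T; 15:C/G.
That gives 2 mismatches out of 17 aligned sites, so the Hamming distance is 2.

2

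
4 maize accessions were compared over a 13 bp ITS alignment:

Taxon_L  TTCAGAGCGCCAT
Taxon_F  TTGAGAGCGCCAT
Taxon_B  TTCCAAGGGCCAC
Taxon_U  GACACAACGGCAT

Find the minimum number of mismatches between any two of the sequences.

Pairwise Hamming distances:
  Taxon_L vs Taxon_F: 1
  Taxon_L vs Taxon_B: 4
  Taxon_L vs Taxon_U: 5
  Taxon_F vs Taxon_B: 5
  Taxon_F vs Taxon_U: 6
  Taxon_B vs Taxon_U: 8
The smallest is 1, between Taxon_L and Taxon_F.

1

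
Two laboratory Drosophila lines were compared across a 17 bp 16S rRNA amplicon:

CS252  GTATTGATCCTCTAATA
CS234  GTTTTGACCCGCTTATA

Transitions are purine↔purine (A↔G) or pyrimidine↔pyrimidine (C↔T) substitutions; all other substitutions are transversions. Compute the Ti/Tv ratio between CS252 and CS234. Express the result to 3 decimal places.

The sequences differ at positions 3 (A/T, transversion), 8 (T/C, transition), 11 (T/G, transversion), 14 (A/T, transversion).
Of the 4 differences, 1 transition and 3 transversions, so Ti/Tv = 1/3 = 0.333.

0.333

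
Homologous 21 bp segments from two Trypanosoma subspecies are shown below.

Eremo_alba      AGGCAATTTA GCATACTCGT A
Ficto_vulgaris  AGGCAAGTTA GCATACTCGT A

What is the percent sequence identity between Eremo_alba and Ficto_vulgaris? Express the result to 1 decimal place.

Differing sites — 7:T/G.
20 of the 21 sites match, so the percent identity is 20/21 × 100 = 95.2%.

95.2%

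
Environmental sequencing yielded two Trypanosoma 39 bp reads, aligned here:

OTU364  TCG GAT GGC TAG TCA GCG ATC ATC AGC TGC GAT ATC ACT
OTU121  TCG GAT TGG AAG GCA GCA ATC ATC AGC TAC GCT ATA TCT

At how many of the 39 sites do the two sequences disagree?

The sequences differ at positions 7 (G/T), 9 (C/G), 10 (T/A), 13 (T/G), 18 (G/A), 29 (G/A), 32 (A/C), 36 (C/A), 37 (A/T).
That gives 9 mismatches out of 39 aligned sites, so the Hamming distance is 9.

9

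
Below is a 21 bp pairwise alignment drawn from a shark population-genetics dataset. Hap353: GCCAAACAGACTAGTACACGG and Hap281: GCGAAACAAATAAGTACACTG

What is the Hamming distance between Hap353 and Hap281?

5

Mismatches occur at site 3 (C→G), site 9 (G→A), site 11 (C→T), site 12 (T→A), site 20 (G→T).
That gives 5 mismatches out of 21 aligned sites, so the Hamming distance is 5.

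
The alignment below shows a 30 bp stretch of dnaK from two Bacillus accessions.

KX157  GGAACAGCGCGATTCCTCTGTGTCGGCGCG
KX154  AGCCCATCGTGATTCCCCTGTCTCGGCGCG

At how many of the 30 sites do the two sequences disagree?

7

Differing sites — 1:G/A; 3:A/C; 4:A/C; 7:G/T; 10:C/T; 17:T/C; 22:G/C.
That gives 7 mismatches out of 30 aligned sites, so the Hamming distance is 7.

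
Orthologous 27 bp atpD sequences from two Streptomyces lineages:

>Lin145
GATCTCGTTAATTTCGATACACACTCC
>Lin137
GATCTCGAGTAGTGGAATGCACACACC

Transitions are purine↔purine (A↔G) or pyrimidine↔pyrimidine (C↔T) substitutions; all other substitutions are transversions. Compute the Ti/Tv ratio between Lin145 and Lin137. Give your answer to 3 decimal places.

The sequences differ at positions 8 (T/A, transversion), 9 (T/G, transversion), 10 (A/T, transversion), 12 (T/G, transversion), 14 (T/G, transversion), 15 (C/G, transversion), 16 (G/A, transition), 19 (A/G, transition), 25 (T/A, transversion).
Of the 9 differences, 2 transitions and 7 transversions, so Ti/Tv = 2/7 = 0.286.

0.286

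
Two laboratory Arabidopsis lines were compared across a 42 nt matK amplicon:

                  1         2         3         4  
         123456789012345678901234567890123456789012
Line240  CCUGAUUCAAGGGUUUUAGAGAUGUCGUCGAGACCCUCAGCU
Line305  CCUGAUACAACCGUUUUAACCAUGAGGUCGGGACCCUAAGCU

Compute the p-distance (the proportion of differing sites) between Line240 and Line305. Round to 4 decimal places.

0.2381

Differing sites — 7:U/A; 11:G/C; 12:G/C; 19:G/A; 20:A/C; 21:G/C; 25:U/A; 26:C/G; 31:A/G; 38:C/A.
There are 10 differences over 42 sites, so p = 10/42 = 0.2381.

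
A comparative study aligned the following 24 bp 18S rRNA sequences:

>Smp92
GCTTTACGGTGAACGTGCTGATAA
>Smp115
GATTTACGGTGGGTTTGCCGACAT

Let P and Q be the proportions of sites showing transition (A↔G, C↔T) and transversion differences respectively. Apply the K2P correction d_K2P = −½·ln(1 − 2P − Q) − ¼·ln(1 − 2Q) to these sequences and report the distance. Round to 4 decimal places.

0.4620

Differing sites — 2:C/A (Tv); 12:A/G (Ti); 13:A/G (Ti); 14:C/T (Ti); 15:G/T (Tv); 19:T/C (Ti); 22:T/C (Ti); 24:A/T (Tv).
Of the 8 differences, 5 transitions and 3 transversions over 24 sites: P = 5/24 = 0.208333, Q = 3/24 = 0.125000.
d = −0.5·ln(0.458334) − 0.25·ln(0.750000) = −0.5·(-0.780157) − 0.25·(-0.287682) = 0.4620.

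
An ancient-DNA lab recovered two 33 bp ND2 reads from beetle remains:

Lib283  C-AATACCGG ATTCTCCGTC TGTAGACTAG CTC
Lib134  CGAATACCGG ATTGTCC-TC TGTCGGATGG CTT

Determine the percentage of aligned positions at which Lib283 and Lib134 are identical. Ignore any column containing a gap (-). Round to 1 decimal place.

Excluding the 2 gap columns leaves 31 comparable sites.
The sequences differ at positions 14 (C/G), 24 (A/C), 26 (A/G), 27 (C/A), 29 (A/G), 33 (C/T).
25 of the 31 comparable sites match, so the percent identity is 25/31 × 100 = 80.6%.

80.6%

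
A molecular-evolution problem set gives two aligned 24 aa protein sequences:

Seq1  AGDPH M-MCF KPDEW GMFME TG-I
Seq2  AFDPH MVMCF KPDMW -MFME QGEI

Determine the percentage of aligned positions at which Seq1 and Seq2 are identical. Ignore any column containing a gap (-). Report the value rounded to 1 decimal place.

85.7%

Excluding the 3 gap columns leaves 21 comparable sites.
The sequences differ at positions 2 (G/F), 14 (E/M), 21 (T/Q).
18 of the 21 comparable sites match, so the percent identity is 18/21 × 100 = 85.7%.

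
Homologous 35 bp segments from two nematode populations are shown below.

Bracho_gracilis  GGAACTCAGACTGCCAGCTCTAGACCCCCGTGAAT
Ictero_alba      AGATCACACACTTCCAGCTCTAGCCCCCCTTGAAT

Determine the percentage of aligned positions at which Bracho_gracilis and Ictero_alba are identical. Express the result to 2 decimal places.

Differing sites — 1:G/A; 4:A/T; 6:T/A; 9:G/C; 13:G/T; 24:A/C; 30:G/T.
28 of the 35 sites match, so the percent identity is 28/35 × 100 = 80.00%.

80.00%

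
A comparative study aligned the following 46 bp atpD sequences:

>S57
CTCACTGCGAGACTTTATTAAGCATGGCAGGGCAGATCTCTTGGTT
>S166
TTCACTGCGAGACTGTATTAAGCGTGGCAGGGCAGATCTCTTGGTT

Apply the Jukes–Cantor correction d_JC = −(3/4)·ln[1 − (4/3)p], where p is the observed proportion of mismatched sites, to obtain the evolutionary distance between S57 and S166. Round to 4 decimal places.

The sequences differ at positions 1 (C/T), 15 (T/G), 24 (A/G).
p = 3/46 = 0.065217.
d = −0.75 · ln(1 − (4/3)·0.065217) = −0.75 · ln(0.913044) = −0.75 · (-0.090971) = 0.0682.

0.0682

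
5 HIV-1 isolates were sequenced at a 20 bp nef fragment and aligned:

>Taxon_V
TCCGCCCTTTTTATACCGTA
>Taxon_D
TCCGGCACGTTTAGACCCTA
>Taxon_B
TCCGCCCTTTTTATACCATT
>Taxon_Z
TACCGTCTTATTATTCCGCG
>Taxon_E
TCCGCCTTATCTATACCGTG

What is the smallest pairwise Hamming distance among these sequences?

Pairwise Hamming distances:
  Taxon_V vs Taxon_D: 6
  Taxon_V vs Taxon_B: 2
  Taxon_V vs Taxon_Z: 8
  Taxon_V vs Taxon_E: 4
  Taxon_D vs Taxon_B: 7
  Taxon_D vs Taxon_Z: 12
  Taxon_D vs Taxon_E: 8
  Taxon_B vs Taxon_Z: 9
  Taxon_B vs Taxon_E: 5
  Taxon_Z vs Taxon_E: 10
The smallest is 2, between Taxon_V and Taxon_B.

2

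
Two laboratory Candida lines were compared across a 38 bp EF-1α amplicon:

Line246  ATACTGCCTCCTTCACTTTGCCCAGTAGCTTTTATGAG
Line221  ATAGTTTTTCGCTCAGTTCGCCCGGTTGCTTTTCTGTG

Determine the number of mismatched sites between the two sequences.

12

The sequences differ at positions 4 (C/G), 6 (G/T), 7 (C/T), 8 (C/T), 11 (C/G), 12 (T/C), 16 (C/G), 19 (T/C), 24 (A/G), 27 (A/T), 34 (A/C), 37 (A/T).
That gives 12 mismatches out of 38 aligned sites, so the Hamming distance is 12.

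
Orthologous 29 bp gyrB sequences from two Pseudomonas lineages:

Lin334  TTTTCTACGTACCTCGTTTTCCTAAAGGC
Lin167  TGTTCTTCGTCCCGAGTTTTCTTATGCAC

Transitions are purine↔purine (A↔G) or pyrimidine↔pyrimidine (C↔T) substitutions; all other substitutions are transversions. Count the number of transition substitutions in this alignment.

Mismatches occur at site 2 (T/G, transversion), site 7 (A/T, transversion), site 11 (A/C, transversion), site 14 (T/G, transversion), site 15 (C/A, transversion), site 22 (C/T, transition), site 25 (A/T, transversion), site 26 (A/G, transition), site 27 (G/C, transversion), site 28 (G/A, transition).
Of the 10 differences, 3 transitions and 7 transversions, so the answer is 3.

3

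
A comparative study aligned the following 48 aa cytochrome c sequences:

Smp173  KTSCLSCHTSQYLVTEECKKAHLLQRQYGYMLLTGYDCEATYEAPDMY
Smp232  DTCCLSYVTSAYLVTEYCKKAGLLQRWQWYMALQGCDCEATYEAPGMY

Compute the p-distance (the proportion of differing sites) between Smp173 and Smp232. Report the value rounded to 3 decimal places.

The sequences differ at positions 1 (K/D), 3 (S/C), 7 (C/Y), 8 (H/V), 11 (Q/A), 17 (E/Y), 22 (H/G), 27 (Q/W), 28 (Y/Q), 29 (G/W), 32 (L/A), 34 (T/Q), 36 (Y/C), 46 (D/G).
There are 14 differences over 48 sites, so p = 14/48 = 0.292.

0.292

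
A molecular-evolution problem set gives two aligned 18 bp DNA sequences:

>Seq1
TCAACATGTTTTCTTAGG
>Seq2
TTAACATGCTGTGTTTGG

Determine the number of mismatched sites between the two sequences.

5

The sequences differ at positions 2 (C/T), 9 (T/C), 11 (T/G), 13 (C/G), 16 (A/T).
That gives 5 mismatches out of 18 aligned sites, so the Hamming distance is 5.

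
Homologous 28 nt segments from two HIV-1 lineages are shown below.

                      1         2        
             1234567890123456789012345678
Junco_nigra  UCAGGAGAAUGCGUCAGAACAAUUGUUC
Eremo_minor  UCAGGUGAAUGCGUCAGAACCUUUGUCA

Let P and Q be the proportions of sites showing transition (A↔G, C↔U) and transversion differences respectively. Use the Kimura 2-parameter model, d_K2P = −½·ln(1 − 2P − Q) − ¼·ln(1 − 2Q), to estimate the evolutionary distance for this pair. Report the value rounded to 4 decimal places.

The sequences differ at positions 6 (A/U, transversion), 21 (A/C, transversion), 22 (A/U, transversion), 27 (U/C, transition), 28 (C/A, transversion).
Of the 5 differences, 1 transition and 4 transversions over 28 sites: P = 1/28 = 0.035714, Q = 4/28 = 0.142857.
d = −0.5·ln(0.785715) − 0.25·ln(0.714286) = −0.5·(-0.241161) − 0.25·(-0.336472) = 0.2047.

0.2047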